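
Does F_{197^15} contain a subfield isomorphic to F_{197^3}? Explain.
Yes: F_{197^3} is a subfield of F_{197^15}

F_{p^m} embeds in F_{p^n} iff m | n (since F_{p^n} is the splitting field of x^(p^n) - x, and F_{p^m} ⊂ F_{p^n} forces p^n to be a power of p^m, i.e. m | n; conversely if m | n then every root of x^(p^m) - x is a root of x^(p^n) - x). Here 3 | 15 (since 15 = 5·3), so F_{197^3} is a subfield of F_{197^15}, and [F_{197^15} : F_{197^3}] = 15/3 = 5.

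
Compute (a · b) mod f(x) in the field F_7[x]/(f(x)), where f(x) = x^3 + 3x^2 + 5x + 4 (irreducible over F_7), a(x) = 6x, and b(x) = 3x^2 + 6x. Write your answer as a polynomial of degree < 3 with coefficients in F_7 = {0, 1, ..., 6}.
a · b ≡ 3x^2 + x + 5 (mod f(x))

Multiply in F_7[x]: a(x)·b(x) = (6x)·(3x^2 + 6x) = 4x^3 + x^2. This has degree ≥ 3, so divide by f(x) over F_7: 4x^3 + x^2 = (4)·(x^3 + 3x^2 + 5x + 4) + (3x^2 + x + 5). Hence a·b ≡ 3x^2 + x + 5 (mod f). (F_7[x]/(f) is a field with 7^3 = 343 elements since f is irreducible of degree 3.)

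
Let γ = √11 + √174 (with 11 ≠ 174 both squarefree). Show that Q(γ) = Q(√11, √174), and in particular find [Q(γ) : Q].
[Q(γ) : Q] = 4 (equivalently, Q(γ) = Q(√11, √174))

Obviously Q(γ) ⊆ Q(√11, √174), and [Q(√11, √174):Q] = 4 (since 11, 174 are distinct squarefree integers > 1 with 1914 not a perfect square). To show equality we compute the minimal polynomial of γ. From γ = √11 + √174: γ^2 = 11 + 2√(1914) + 174 = 185 + 2√(1914), so γ^2 - 185 = 2√(1914); squaring, (γ^2 - 185)^2 = 4·1914, i.e. γ^4 - 370γ^2 + 34225 - 7656 = 0, i.e. γ^4 - 370γ^2 + 26569 = 0. So γ is a root of x^4 - 370x^2 + 26569. This polynomial is irreducible over Q: it has no rational root (each ±√11 ± √174 is irrational), and any factorization into two quadratics over Q would force √(1914) ∈ Q (pairing opposite roots) or √11, √174 ∈ Q (other pairings), all impossible. Hence [Q(γ):Q] = 4 = [Q(√11, √174):Q], so Q(γ) = Q(√11, √174).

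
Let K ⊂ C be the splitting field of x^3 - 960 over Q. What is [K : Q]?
[K : Q] = 6

The roots of x^3 - 960 are ∛960, ω∛960, ω^2∛960 where ω = e^(2πi/3) is a primitive cube root of unity, so K = Q(∛960, ω). Now [Q(∛960):Q] = 3 (since 960 is not a perfect cube, x^3 - 960 is irreducible) and [Q(ω):Q] = 2. Both 2 and 3 divide [K:Q], and [K:Q] ≤ 3·2 = 6, so [K:Q] = 6. (Equivalently: Q(∛960) ⊂ R but ω ∉ R, so [K : Q(∛960)] = 2.)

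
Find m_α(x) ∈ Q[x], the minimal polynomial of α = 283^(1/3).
m_α(x) = x^3 - 283

α satisfies α^3 = 283, so x^3 - 283 annihilates α. By the rational root test, a rational root p/q (in lowest terms) of x^3 - 283 would satisfy p^3 = 283 q^3, forcing q = 1 and p^3 = 283; but 283 is not a perfect cube, contradiction. A monic cubic over Q with no rational root is irreducible (any nontrivial factorization would include a linear factor). Hence x^3 - 283 is the minimal polynomial of α, and in particular [Q(α):Q] = 3.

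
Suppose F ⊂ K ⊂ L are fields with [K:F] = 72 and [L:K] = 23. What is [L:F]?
[L:F] = 1656

The tower law says that for any tower of field extensions F ⊂ K ⊂ L with finite degrees, [L:F] = [L:K] · [K:F]. Here this gives [L:F] = 23 · 72 = 1656.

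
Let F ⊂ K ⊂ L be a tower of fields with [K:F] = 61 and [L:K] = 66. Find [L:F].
[L:F] = 4026

The tower law says that for any tower of field extensions F ⊂ K ⊂ L with finite degrees, [L:F] = [L:K] · [K:F]. Here this gives [L:F] = 66 · 61 = 4026.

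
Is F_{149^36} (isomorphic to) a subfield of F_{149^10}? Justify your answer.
No: F_{149^36} is not a subfield of F_{149^10}

F_{p^m} embeds in F_{p^n} iff m | n. Here 36 ∤ 10 (since 10 = 0·36 + 10 with remainder 10 ≠ 0), so F_{149^36} is not a subfield of F_{149^10}. Equivalently: if it were, the tower law would give 36 = [F_{149^36}:F_149] dividing [F_{149^10}:F_149] = 10, contradiction.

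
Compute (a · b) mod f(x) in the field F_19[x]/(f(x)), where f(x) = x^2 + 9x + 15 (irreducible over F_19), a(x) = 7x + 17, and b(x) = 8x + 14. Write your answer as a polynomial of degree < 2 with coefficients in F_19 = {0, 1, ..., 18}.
a · b ≡ 15x + 6 (mod f(x))

Multiply in F_19[x]: a(x)·b(x) = (7x + 17)·(8x + 14) = 18x^2 + 6x + 10. This has degree ≥ 2, so divide by f(x) over F_19: 18x^2 + 6x + 10 = (18)·(x^2 + 9x + 15) + (15x + 6). Hence a·b ≡ 15x + 6 (mod f). (F_19[x]/(f) is a field with 19^2 = 361 elements since f is irreducible of degree 2.)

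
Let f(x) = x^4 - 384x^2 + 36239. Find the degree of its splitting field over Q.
[K : Q] = 4

Solving the quadratic in x^2: x^2 = (384 ± √(384^2 - 4·36239))/2 = (384 ± √2500)/2 = (384 ± 50)/2, giving x^2 = 217 or x^2 = 167. So f(x) = (x^2 - 217)(x^2 - 167) and the roots of f are ±√217, ±√167. Hence the splitting field is K = Q(√217, √167). Since 217 and 167 are distinct squarefree integers > 1, their product 36239 is not a perfect square, so √167 ∉ Q(√217). By the tower law [K:Q] = [Q(√217,√167):Q(√217)] · [Q(√217):Q] = 2 · 2 = 4.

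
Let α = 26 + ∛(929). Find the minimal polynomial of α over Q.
m_α(x) = x^3 - 78x^2 + 2028x - 18505

Set β = α - 26 = ∛(929), so β^3 = 929. Then (α - 26)^3 - 929 = 0, i.e. α is a root of g(x) = (x - 26)^3 - 929 = x^3 - 78x^2 + 2028x - 18505. Since g(x) = h(x - 26) where h(x) = x^3 - 929, and h is irreducible over Q (because 929 is not a perfect cube, so h has no rational root, and a monic cubic with no rational root is irreducible), g is also irreducible (irreducibility is preserved under the substitution x → x - 26). Hence m_α(x) = x^3 - 78x^2 + 2028x - 18505.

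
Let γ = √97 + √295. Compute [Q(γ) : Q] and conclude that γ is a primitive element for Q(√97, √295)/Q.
[Q(γ) : Q] = 4 (equivalently, Q(γ) = Q(√97, √295))

Obviously Q(γ) ⊆ Q(√97, √295), and [Q(√97, √295):Q] = 4 (since 97, 295 are distinct squarefree integers > 1 with 28615 not a perfect square). To show equality we compute the minimal polynomial of γ. From γ = √97 + √295: γ^2 = 97 + 2√(28615) + 295 = 392 + 2√(28615), so γ^2 - 392 = 2√(28615); squaring, (γ^2 - 392)^2 = 4·28615, i.e. γ^4 - 784γ^2 + 153664 - 114460 = 0, i.e. γ^4 - 784γ^2 + 39204 = 0. So γ is a root of x^4 - 784x^2 + 39204. This polynomial is irreducible over Q: it has no rational root (each ±√97 ± √295 is irrational), and any factorization into two quadratics over Q would force √(28615) ∈ Q (pairing opposite roots) or √97, √295 ∈ Q (other pairings), all impossible. Hence [Q(γ):Q] = 4 = [Q(√97, √295):Q], so Q(γ) = Q(√97, √295).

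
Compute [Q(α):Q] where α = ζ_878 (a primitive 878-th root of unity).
[Q(α):Q] = 438

The minimal polynomial of ζ_878 over Q is the 878-th cyclotomic polynomial Φ_878(x), which is irreducible over Q and has degree φ(878) = 438. Hence [Q(α):Q] = φ(878) = 438.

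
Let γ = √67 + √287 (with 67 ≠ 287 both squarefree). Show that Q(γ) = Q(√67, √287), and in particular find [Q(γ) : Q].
[Q(γ) : Q] = 4 (equivalently, Q(γ) = Q(√67, √287))

Obviously Q(γ) ⊆ Q(√67, √287), and [Q(√67, √287):Q] = 4 (since 67, 287 are distinct squarefree integers > 1 with 19229 not a perfect square). To show equality we compute the minimal polynomial of γ. From γ = √67 + √287: γ^2 = 67 + 2√(19229) + 287 = 354 + 2√(19229), so γ^2 - 354 = 2√(19229); squaring, (γ^2 - 354)^2 = 4·19229, i.e. γ^4 - 708γ^2 + 125316 - 76916 = 0, i.e. γ^4 - 708γ^2 + 48400 = 0. So γ is a root of x^4 - 708x^2 + 48400. This polynomial is irreducible over Q: it has no rational root (each ±√67 ± √287 is irrational), and any factorization into two quadratics over Q would force √(19229) ∈ Q (pairing opposite roots) or √67, √287 ∈ Q (other pairings), all impossible. Hence [Q(γ):Q] = 4 = [Q(√67, √287):Q], so Q(γ) = Q(√67, √287).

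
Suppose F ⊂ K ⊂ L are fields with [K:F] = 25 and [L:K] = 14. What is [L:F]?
[L:F] = 350

The tower law says that for any tower of field extensions F ⊂ K ⊂ L with finite degrees, [L:F] = [L:K] · [K:F]. Here this gives [L:F] = 14 · 25 = 350.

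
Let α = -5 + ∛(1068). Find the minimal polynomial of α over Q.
m_α(x) = x^3 + 15x^2 + 75x - 943

Set β = α + 5 = ∛(1068), so β^3 = 1068. Then (α + 5)^3 - 1068 = 0, i.e. α is a root of g(x) = (x + 5)^3 - 1068 = x^3 + 15x^2 + 75x - 943. Since g(x) = h(x + 5) where h(x) = x^3 - 1068, and h is irreducible over Q (because 1068 is not a perfect cube, so h has no rational root, and a monic cubic with no rational root is irreducible), g is also irreducible (irreducibility is preserved under the substitution x → x + 5). Hence m_α(x) = x^3 + 15x^2 + 75x - 943.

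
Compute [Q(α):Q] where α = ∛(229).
[Q(α):Q] = 3

The minimal polynomial of α is x^3 - 229, irreducible over Q since 229 is not a perfect cube (so x^3 - 229 has no rational root). Hence [Q(α):Q] = deg(m_α) = 3.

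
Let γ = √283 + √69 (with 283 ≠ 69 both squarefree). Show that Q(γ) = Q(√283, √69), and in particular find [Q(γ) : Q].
[Q(γ) : Q] = 4 (equivalently, Q(γ) = Q(√283, √69))

Obviously Q(γ) ⊆ Q(√283, √69), and [Q(√283, √69):Q] = 4 (since 283, 69 are distinct squarefree integers > 1 with 19527 not a perfect square). To show equality we compute the minimal polynomial of γ. From γ = √283 + √69: γ^2 = 283 + 2√(19527) + 69 = 352 + 2√(19527), so γ^2 - 352 = 2√(19527); squaring, (γ^2 - 352)^2 = 4·19527, i.e. γ^4 - 704γ^2 + 123904 - 78108 = 0, i.e. γ^4 - 704γ^2 + 45796 = 0. So γ is a root of x^4 - 704x^2 + 45796. This polynomial is irreducible over Q: it has no rational root (each ±√283 ± √69 is irrational), and any factorization into two quadratics over Q would force √(19527) ∈ Q (pairing opposite roots) or √283, √69 ∈ Q (other pairings), all impossible. Hence [Q(γ):Q] = 4 = [Q(√283, √69):Q], so Q(γ) = Q(√283, √69).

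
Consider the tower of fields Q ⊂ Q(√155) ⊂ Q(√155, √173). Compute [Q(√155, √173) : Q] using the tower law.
[Q(√155, √173) : Q] = 4

[Q(√155):Q] = 2 (min poly x^2 - 155, irreducible since 155 is squarefree > 1). For the top step, suppose √173 ∈ Q(√155), say √173 = c + d√155 with c, d ∈ Q. Squaring: 173 = c^2 + 155d^2 + 2cd√155. Since √155 ∉ Q this forces 2cd = 0. If d = 0 then √173 = c ∈ Q, contradicting 173 squarefree > 1. If c = 0 then 173 = 155d^2, so 155·173 = (155d)^2 is a perfect square in Q — but 155·173 = 26815 is not a perfect square (since 155 and 173 are distinct squarefree integers). Contradiction. Hence √173 ∉ Q(√155), so x^2 - 173 stays irreducible over Q(√155) and [Q(√155, √173) : Q(√155)] = 2. By the tower law, [Q(√155, √173) : Q] = 2 · 2 = 4.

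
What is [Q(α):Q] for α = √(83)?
[Q(α):Q] = 2

[Q(α):Q] equals the degree of the minimal polynomial of α. Here α^2 = 83 and x^2 - 83 is irreducible (d = 83 is squarefree, ≠ 1, hence not a square), so deg(m_α) = 2. Thus [Q(α):Q] = 2.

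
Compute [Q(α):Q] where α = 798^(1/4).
[Q(α):Q] = 4

α is a root of x^4 - 798. By Eisenstein's criterion at the prime p = 2 (which divides the constant term 798 but p^2 = 4 does not, since 798 is squarefree), x^4 - 798 is irreducible over Q. Hence [Q(α):Q] = 4.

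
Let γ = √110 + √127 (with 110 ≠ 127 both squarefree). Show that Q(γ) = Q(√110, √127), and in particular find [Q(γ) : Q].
[Q(γ) : Q] = 4 (equivalently, Q(γ) = Q(√110, √127))

Obviously Q(γ) ⊆ Q(√110, √127), and [Q(√110, √127):Q] = 4 (since 110, 127 are distinct squarefree integers > 1 with 13970 not a perfect square). To show equality we compute the minimal polynomial of γ. From γ = √110 + √127: γ^2 = 110 + 2√(13970) + 127 = 237 + 2√(13970), so γ^2 - 237 = 2√(13970); squaring, (γ^2 - 237)^2 = 4·13970, i.e. γ^4 - 474γ^2 + 56169 - 55880 = 0, i.e. γ^4 - 474γ^2 + 289 = 0. So γ is a root of x^4 - 474x^2 + 289. This polynomial is irreducible over Q: it has no rational root (each ±√110 ± √127 is irrational), and any factorization into two quadratics over Q would force √(13970) ∈ Q (pairing opposite roots) or √110, √127 ∈ Q (other pairings), all impossible. Hence [Q(γ):Q] = 4 = [Q(√110, √127):Q], so Q(γ) = Q(√110, √127).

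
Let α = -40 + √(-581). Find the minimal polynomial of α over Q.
m_α(x) = x^2 + 80x + 2181

From α + 40 = √(-581), squaring gives (α + 40)^2 = -581, i.e. α^2 + 80α + 1600 = -581, so α^2 + 80α + 2181 = 0. The discriminant of x^2 + 80x + 2181 is (80)^2 - 4·(2181) = 6400 - 8724 = -2324, and 4·(-581) is not a perfect square in Q since -581 is squarefree and ≠ 1. Hence x^2 + 80x + 2181 is irreducible over Q and is the minimal polynomial of α.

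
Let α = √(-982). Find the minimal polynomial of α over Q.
m_α(x) = x^2 + 982

α satisfies α^2 + 982 = 0, so x^2 + 982 annihilates α. Since d = -982 is squarefree and ≠ 1, it is not a perfect square in Q, so x^2 + 982 has no rational root and is therefore irreducible over Q (a degree-2 polynomial over a field is irreducible iff it has no root). Hence m_α(x) = x^2 + 982.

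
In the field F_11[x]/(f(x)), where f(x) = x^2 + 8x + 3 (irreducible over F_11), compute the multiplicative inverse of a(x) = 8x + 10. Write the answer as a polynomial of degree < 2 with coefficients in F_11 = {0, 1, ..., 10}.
a(x)^(-1) ≡ 9x + 3 (mod f(x))

Since f is irreducible over F_11, F_11[x]/(f) is a field and a(x) ≠ 0 has an inverse. Apply the extended Euclidean algorithm to f(x) and a(x) in F_11[x]: f(x) = (7x + 6)·a(x) + (9). The last nonzero remainder is the constant 9 = gcd(f, a) in F_11. Back-substituting through the division chain expresses 9 = s(x)·a(x) + t(x)·f(x) with s(x) ≡ 4x + 5 (mod f), so (4x + 5)·a(x) ≡ 9 (mod f). Multiplying by 9^(-1) ≡ 5 in F_11 gives a(x)^(-1) ≡ 5·(4x + 5) ≡ 9x + 3 (mod f). Check: (8x + 10)·(9x + 3) = 6x^2 + 4x + 8 ≡ 1 (mod x^2 + 8x + 3).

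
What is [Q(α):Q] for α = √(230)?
[Q(α):Q] = 2

[Q(α):Q] equals the degree of the minimal polynomial of α. Here α^2 = 230 and x^2 - 230 is irreducible (d = 230 is squarefree, ≠ 1, hence not a square), so deg(m_α) = 2. Thus [Q(α):Q] = 2.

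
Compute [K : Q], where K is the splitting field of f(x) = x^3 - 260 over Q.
[K : Q] = 6

The roots of x^3 - 260 are ∛260, ω∛260, ω^2∛260 where ω = e^(2πi/3) is a primitive cube root of unity, so K = Q(∛260, ω). Now [Q(∛260):Q] = 3 (since 260 is not a perfect cube, x^3 - 260 is irreducible) and [Q(ω):Q] = 2. Both 2 and 3 divide [K:Q], and [K:Q] ≤ 3·2 = 6, so [K:Q] = 6. (Equivalently: Q(∛260) ⊂ R but ω ∉ R, so [K : Q(∛260)] = 2.)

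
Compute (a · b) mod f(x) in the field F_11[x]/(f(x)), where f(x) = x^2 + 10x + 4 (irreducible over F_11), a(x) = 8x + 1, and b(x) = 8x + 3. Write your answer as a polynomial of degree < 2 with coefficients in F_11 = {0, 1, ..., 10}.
a · b ≡ 8x (mod f(x))

Multiply in F_11[x]: a(x)·b(x) = (8x + 1)·(8x + 3) = 9x^2 + 10x + 3. This has degree ≥ 2, so divide by f(x) over F_11: 9x^2 + 10x + 3 = (9)·(x^2 + 10x + 4) + (8x). Hence a·b ≡ 8x (mod f). (F_11[x]/(f) is a field with 11^2 = 121 elements since f is irreducible of degree 2.)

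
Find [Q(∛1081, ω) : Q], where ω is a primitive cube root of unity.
[Q(∛1081, ω) : Q] = 6

[Q(∛1081):Q] = 3 (min poly x^3 - 1081, irreducible since 1081 is not a perfect cube). [Q(ω):Q] = 2 (min poly x^2 + x + 1). Since Q(∛1081) ⊂ R and ω ∉ R, we have ω ∉ Q(∛1081), so x^2 + x + 1 remains irreducible over Q(∛1081) and [Q(∛1081, ω) : Q(∛1081)] = 2. By the tower law, [Q(∛1081, ω) : Q] = 3 · 2 = 6. (In fact Q(∛1081, ω) is the splitting field of x^3 - 1081 over Q.)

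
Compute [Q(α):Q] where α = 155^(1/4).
[Q(α):Q] = 4

α is a root of x^4 - 155. By Eisenstein's criterion at the prime p = 5 (which divides the constant term 155 but p^2 = 25 does not, since 155 is squarefree), x^4 - 155 is irreducible over Q. Hence [Q(α):Q] = 4.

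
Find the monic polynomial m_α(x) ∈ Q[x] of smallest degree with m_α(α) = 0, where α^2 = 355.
m_α(x) = x^2 - 355

α satisfies α^2 - 355 = 0, so x^2 - 355 annihilates α. Since d = 355 is squarefree and ≠ 1, it is not a perfect square in Q, so x^2 - 355 has no rational root and is therefore irreducible over Q (a degree-2 polynomial over a field is irreducible iff it has no root). Hence m_α(x) = x^2 - 355.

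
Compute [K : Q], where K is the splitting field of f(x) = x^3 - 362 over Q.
[K : Q] = 6

The roots of x^3 - 362 are ∛362, ω∛362, ω^2∛362 where ω = e^(2πi/3) is a primitive cube root of unity, so K = Q(∛362, ω). Now [Q(∛362):Q] = 3 (since 362 is not a perfect cube, x^3 - 362 is irreducible) and [Q(ω):Q] = 2. Both 2 and 3 divide [K:Q], and [K:Q] ≤ 3·2 = 6, so [K:Q] = 6. (Equivalently: Q(∛362) ⊂ R but ω ∉ R, so [K : Q(∛362)] = 2.)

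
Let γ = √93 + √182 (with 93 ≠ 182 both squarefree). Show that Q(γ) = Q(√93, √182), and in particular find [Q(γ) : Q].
[Q(γ) : Q] = 4 (equivalently, Q(γ) = Q(√93, √182))

Obviously Q(γ) ⊆ Q(√93, √182), and [Q(√93, √182):Q] = 4 (since 93, 182 are distinct squarefree integers > 1 with 16926 not a perfect square). To show equality we compute the minimal polynomial of γ. From γ = √93 + √182: γ^2 = 93 + 2√(16926) + 182 = 275 + 2√(16926), so γ^2 - 275 = 2√(16926); squaring, (γ^2 - 275)^2 = 4·16926, i.e. γ^4 - 550γ^2 + 75625 - 67704 = 0, i.e. γ^4 - 550γ^2 + 7921 = 0. So γ is a root of x^4 - 550x^2 + 7921. This polynomial is irreducible over Q: it has no rational root (each ±√93 ± √182 is irrational), and any factorization into two quadratics over Q would force √(16926) ∈ Q (pairing opposite roots) or √93, √182 ∈ Q (other pairings), all impossible. Hence [Q(γ):Q] = 4 = [Q(√93, √182):Q], so Q(γ) = Q(√93, √182).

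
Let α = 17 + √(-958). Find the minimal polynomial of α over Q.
m_α(x) = x^2 - 34x + 1247

From α - 17 = √(-958), squaring gives (α - 17)^2 = -958, i.e. α^2 - 34α + 289 = -958, so α^2 - 34α + 1247 = 0. The discriminant of x^2 - 34x + 1247 is (-34)^2 - 4·(1247) = 1156 - 4988 = -3832, and 4·(-958) is not a perfect square in Q since -958 is squarefree and ≠ 1. Hence x^2 - 34x + 1247 is irreducible over Q and is the minimal polynomial of α.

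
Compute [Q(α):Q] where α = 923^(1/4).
[Q(α):Q] = 4

α is a root of x^4 - 923. By Eisenstein's criterion at the prime p = 13 (which divides the constant term 923 but p^2 = 169 does not, since 923 is squarefree), x^4 - 923 is irreducible over Q. Hence [Q(α):Q] = 4.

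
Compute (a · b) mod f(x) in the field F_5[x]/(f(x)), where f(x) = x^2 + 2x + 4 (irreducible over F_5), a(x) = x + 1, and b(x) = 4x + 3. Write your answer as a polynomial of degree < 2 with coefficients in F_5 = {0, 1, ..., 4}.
a · b ≡ 4x + 2 (mod f(x))

Multiply in F_5[x]: a(x)·b(x) = (x + 1)·(4x + 3) = 4x^2 + 2x + 3. This has degree ≥ 2, so divide by f(x) over F_5: 4x^2 + 2x + 3 = (4)·(x^2 + 2x + 4) + (4x + 2). Hence a·b ≡ 4x + 2 (mod f). (F_5[x]/(f) is a field with 5^2 = 25 elements since f is irreducible of degree 2.)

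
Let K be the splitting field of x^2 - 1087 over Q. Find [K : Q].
[K : Q] = 2

f(x) = x^2 - 1087 factors as (x - √1087)(x + √1087). The splitting field is K = Q(√1087). Since 1087 is squarefree and > 1, it is not a perfect square, so x^2 - 1087 is irreducible over Q and [Q(√1087) : Q] = 2. Hence [K : Q] = 2.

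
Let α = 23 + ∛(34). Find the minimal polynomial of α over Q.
m_α(x) = x^3 - 69x^2 + 1587x - 12201

Set β = α - 23 = ∛(34), so β^3 = 34. Then (α - 23)^3 - 34 = 0, i.e. α is a root of g(x) = (x - 23)^3 - 34 = x^3 - 69x^2 + 1587x - 12201. Since g(x) = h(x - 23) where h(x) = x^3 - 34, and h is irreducible over Q (because 34 is not a perfect cube, so h has no rational root, and a monic cubic with no rational root is irreducible), g is also irreducible (irreducibility is preserved under the substitution x → x - 23). Hence m_α(x) = x^3 - 69x^2 + 1587x - 12201.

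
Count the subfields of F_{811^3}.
F_{811^3} has 2 subfields

The subfields of F_{p^n} are exactly the fields F_{p^d} for d | n (each is the fixed field of the unique index-d subgroup of Gal(F_{p^n}/F_p) ≅ Z/nZ). The divisors of n = 3 are {1, 3}, giving 2 subfields: F_{811^1}, F_{811^3}.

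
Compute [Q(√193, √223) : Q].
[Q(√193, √223) : Q] = 4

[Q(√193):Q] = 2 (min poly x^2 - 193, irreducible since 193 is squarefree > 1). For the top step, suppose √223 ∈ Q(√193), say √223 = c + d√193 with c, d ∈ Q. Squaring: 223 = c^2 + 193d^2 + 2cd√193. Since √193 ∉ Q this forces 2cd = 0. If d = 0 then √223 = c ∈ Q, contradicting 223 squarefree > 1. If c = 0 then 223 = 193d^2, so 193·223 = (193d)^2 is a perfect square in Q — but 193·223 = 43039 is not a perfect square (since 193 and 223 are distinct squarefree integers). Contradiction. Hence √223 ∉ Q(√193), so x^2 - 223 stays irreducible over Q(√193) and [Q(√193, √223) : Q(√193)] = 2. By the tower law, [Q(√193, √223) : Q] = 2 · 2 = 4.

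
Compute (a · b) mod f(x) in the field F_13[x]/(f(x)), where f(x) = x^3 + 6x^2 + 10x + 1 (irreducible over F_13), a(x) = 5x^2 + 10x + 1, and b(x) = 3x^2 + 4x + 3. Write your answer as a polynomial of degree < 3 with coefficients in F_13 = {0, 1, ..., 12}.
a · b ≡ 5x^2 + 3x + 4 (mod f(x))

Multiply in F_13[x]: a(x)·b(x) = (5x^2 + 10x + 1)·(3x^2 + 4x + 3) = 2x^4 + 11x^3 + 6x^2 + 8x + 3. This has degree ≥ 3, so divide by f(x) over F_13: 2x^4 + 11x^3 + 6x^2 + 8x + 3 = (2x + 12)·(x^3 + 6x^2 + 10x + 1) + (5x^2 + 3x + 4). Hence a·b ≡ 5x^2 + 3x + 4 (mod f). (F_13[x]/(f) is a field with 13^3 = 2197 elements since f is irreducible of degree 3.)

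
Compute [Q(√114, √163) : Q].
[Q(√114, √163) : Q] = 4

[Q(√114):Q] = 2 (min poly x^2 - 114, irreducible since 114 is squarefree > 1). For the top step, suppose √163 ∈ Q(√114), say √163 = c + d√114 with c, d ∈ Q. Squaring: 163 = c^2 + 114d^2 + 2cd√114. Since √114 ∉ Q this forces 2cd = 0. If d = 0 then √163 = c ∈ Q, contradicting 163 squarefree > 1. If c = 0 then 163 = 114d^2, so 114·163 = (114d)^2 is a perfect square in Q — but 114·163 = 18582 is not a perfect square (since 114 and 163 are distinct squarefree integers). Contradiction. Hence √163 ∉ Q(√114), so x^2 - 163 stays irreducible over Q(√114) and [Q(√114, √163) : Q(√114)] = 2. By the tower law, [Q(√114, √163) : Q] = 2 · 2 = 4.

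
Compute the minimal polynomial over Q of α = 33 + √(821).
m_α(x) = x^2 - 66x + 268

From α - 33 = √(821), squaring gives (α - 33)^2 = 821, i.e. α^2 - 66α + 1089 = 821, so α^2 - 66α + 268 = 0. The discriminant of x^2 - 66x + 268 is (-66)^2 - 4·(268) = 4356 - 1072 = 3284, and 4·(821) is not a perfect square in Q since 821 is squarefree and ≠ 1. Hence x^2 - 66x + 268 is irreducible over Q and is the minimal polynomial of α.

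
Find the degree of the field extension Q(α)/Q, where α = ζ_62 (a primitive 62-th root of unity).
[Q(α):Q] = 30

The minimal polynomial of ζ_62 over Q is the 62-th cyclotomic polynomial Φ_62(x), which is irreducible over Q and has degree φ(62) = 30. Hence [Q(α):Q] = φ(62) = 30.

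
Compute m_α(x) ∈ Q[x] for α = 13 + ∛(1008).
m_α(x) = x^3 - 39x^2 + 507x - 3205

Set β = α - 13 = ∛(1008), so β^3 = 1008. Then (α - 13)^3 - 1008 = 0, i.e. α is a root of g(x) = (x - 13)^3 - 1008 = x^3 - 39x^2 + 507x - 3205. Since g(x) = h(x - 13) where h(x) = x^3 - 1008, and h is irreducible over Q (because 1008 is not a perfect cube, so h has no rational root, and a monic cubic with no rational root is irreducible), g is also irreducible (irreducibility is preserved under the substitution x → x - 13). Hence m_α(x) = x^3 - 39x^2 + 507x - 3205.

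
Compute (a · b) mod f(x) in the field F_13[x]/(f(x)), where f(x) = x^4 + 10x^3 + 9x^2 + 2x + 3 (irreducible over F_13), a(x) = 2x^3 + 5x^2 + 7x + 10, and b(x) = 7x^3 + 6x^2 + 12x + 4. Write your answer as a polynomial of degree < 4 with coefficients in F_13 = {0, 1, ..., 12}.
a · b ≡ 5x^3 + 10x^2 + 4x + 10 (mod f(x))

Multiply in F_13[x]: a(x)·b(x) = (2x^3 + 5x^2 + 7x + 10)·(7x^3 + 6x^2 + 12x + 4) = x^6 + 8x^5 + 12x^4 + 11x^3 + 8x^2 + 5x + 1. This has degree ≥ 4, so divide by f(x) over F_13: x^6 + 8x^5 + 12x^4 + 11x^3 + 8x^2 + 5x + 1 = (x^2 + 11x + 10)·(x^4 + 10x^3 + 9x^2 + 2x + 3) + (5x^3 + 10x^2 + 4x + 10). Hence a·b ≡ 5x^3 + 10x^2 + 4x + 10 (mod f). (F_13[x]/(f) is a field with 13^4 = 28561 elements since f is irreducible of degree 4.)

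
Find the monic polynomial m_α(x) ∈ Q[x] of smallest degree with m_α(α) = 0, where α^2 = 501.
m_α(x) = x^2 - 501

α satisfies α^2 - 501 = 0, so x^2 - 501 annihilates α. Since d = 501 is squarefree and ≠ 1, it is not a perfect square in Q, so x^2 - 501 has no rational root and is therefore irreducible over Q (a degree-2 polynomial over a field is irreducible iff it has no root). Hence m_α(x) = x^2 - 501.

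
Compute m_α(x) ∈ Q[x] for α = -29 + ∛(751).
m_α(x) = x^3 + 87x^2 + 2523x + 23638

Set β = α + 29 = ∛(751), so β^3 = 751. Then (α + 29)^3 - 751 = 0, i.e. α is a root of g(x) = (x + 29)^3 - 751 = x^3 + 87x^2 + 2523x + 23638. Since g(x) = h(x + 29) where h(x) = x^3 - 751, and h is irreducible over Q (because 751 is not a perfect cube, so h has no rational root, and a monic cubic with no rational root is irreducible), g is also irreducible (irreducibility is preserved under the substitution x → x + 29). Hence m_α(x) = x^3 + 87x^2 + 2523x + 23638.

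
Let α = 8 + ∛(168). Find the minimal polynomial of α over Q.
m_α(x) = x^3 - 24x^2 + 192x - 680

Set β = α - 8 = ∛(168), so β^3 = 168. Then (α - 8)^3 - 168 = 0, i.e. α is a root of g(x) = (x - 8)^3 - 168 = x^3 - 24x^2 + 192x - 680. Since g(x) = h(x - 8) where h(x) = x^3 - 168, and h is irreducible over Q (because 168 is not a perfect cube, so h has no rational root, and a monic cubic with no rational root is irreducible), g is also irreducible (irreducibility is preserved under the substitution x → x - 8). Hence m_α(x) = x^3 - 24x^2 + 192x - 680.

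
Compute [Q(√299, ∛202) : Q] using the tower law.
[Q(√299, ∛202) : Q] = 6

Let L = Q(√299, ∛202). Since Q(√299) ⊂ L and [Q(√299):Q] = 2, the tower law gives 2 | [L:Q]. Likewise Q(∛202) ⊂ L with [Q(∛202):Q] = 3 (because 202 is not a perfect cube), so 3 | [L:Q]. As gcd(2,3) = 1, [L:Q] is divisible by 6. Conversely L is generated over Q by √299 and ∛202, so [L:Q] ≤ 2·3 = 6. Therefore [Q(√299, ∛202) : Q] = 6.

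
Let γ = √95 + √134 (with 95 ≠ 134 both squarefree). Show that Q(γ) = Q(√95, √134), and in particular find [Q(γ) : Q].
[Q(γ) : Q] = 4 (equivalently, Q(γ) = Q(√95, √134))

Obviously Q(γ) ⊆ Q(√95, √134), and [Q(√95, √134):Q] = 4 (since 95, 134 are distinct squarefree integers > 1 with 12730 not a perfect square). To show equality we compute the minimal polynomial of γ. From γ = √95 + √134: γ^2 = 95 + 2√(12730) + 134 = 229 + 2√(12730), so γ^2 - 229 = 2√(12730); squaring, (γ^2 - 229)^2 = 4·12730, i.e. γ^4 - 458γ^2 + 52441 - 50920 = 0, i.e. γ^4 - 458γ^2 + 1521 = 0. So γ is a root of x^4 - 458x^2 + 1521. This polynomial is irreducible over Q: it has no rational root (each ±√95 ± √134 is irrational), and any factorization into two quadratics over Q would force √(12730) ∈ Q (pairing opposite roots) or √95, √134 ∈ Q (other pairings), all impossible. Hence [Q(γ):Q] = 4 = [Q(√95, √134):Q], so Q(γ) = Q(√95, √134).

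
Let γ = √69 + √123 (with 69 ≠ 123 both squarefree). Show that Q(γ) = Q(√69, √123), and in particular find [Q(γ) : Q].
[Q(γ) : Q] = 4 (equivalently, Q(γ) = Q(√69, √123))

Obviously Q(γ) ⊆ Q(√69, √123), and [Q(√69, √123):Q] = 4 (since 69, 123 are distinct squarefree integers > 1 with 8487 not a perfect square). To show equality we compute the minimal polynomial of γ. From γ = √69 + √123: γ^2 = 69 + 2√(8487) + 123 = 192 + 2√(8487), so γ^2 - 192 = 2√(8487); squaring, (γ^2 - 192)^2 = 4·8487, i.e. γ^4 - 384γ^2 + 36864 - 33948 = 0, i.e. γ^4 - 384γ^2 + 2916 = 0. So γ is a root of x^4 - 384x^2 + 2916. This polynomial is irreducible over Q: it has no rational root (each ±√69 ± √123 is irrational), and any factorization into two quadratics over Q would force √(8487) ∈ Q (pairing opposite roots) or √69, √123 ∈ Q (other pairings), all impossible. Hence [Q(γ):Q] = 4 = [Q(√69, √123):Q], so Q(γ) = Q(√69, √123).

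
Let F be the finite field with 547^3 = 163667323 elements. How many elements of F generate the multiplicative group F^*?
There are φ(163667322) = 42830208 primitive elements

F_q^* is cyclic of order q - 1 = 163667322. A cyclic group of order m has exactly φ(m) generators. Here m = 163667322 = 2 · 3^2 · 7 · 13 · 163 · 613, so the number of primitive elements is φ(163667322) = 42830208.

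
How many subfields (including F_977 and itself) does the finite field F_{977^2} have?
F_{977^2} has 2 subfields

The subfields of F_{p^n} are exactly the fields F_{p^d} for d | n (each is the fixed field of the unique index-d subgroup of Gal(F_{p^n}/F_p) ≅ Z/nZ). The divisors of n = 2 are {1, 2}, giving 2 subfields: F_{977^1}, F_{977^2}.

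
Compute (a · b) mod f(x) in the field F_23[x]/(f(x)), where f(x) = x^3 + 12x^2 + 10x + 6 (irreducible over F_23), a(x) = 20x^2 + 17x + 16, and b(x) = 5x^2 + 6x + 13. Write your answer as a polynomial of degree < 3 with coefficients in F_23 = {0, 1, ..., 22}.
a · b ≡ 20x^2 + 7x + 14 (mod f(x))

Multiply in F_23[x]: a(x)·b(x) = (20x^2 + 17x + 16)·(5x^2 + 6x + 13) = 8x^4 + 21x^3 + 5x^2 + 18x + 1. This has degree ≥ 3, so divide by f(x) over F_23: 8x^4 + 21x^3 + 5x^2 + 18x + 1 = (8x + 17)·(x^3 + 12x^2 + 10x + 6) + (20x^2 + 7x + 14). Hence a·b ≡ 20x^2 + 7x + 14 (mod f). (F_23[x]/(f) is a field with 23^3 = 12167 elements since f is irreducible of degree 3.)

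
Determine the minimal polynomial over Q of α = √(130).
m_α(x) = x^2 - 130

α satisfies α^2 - 130 = 0, so x^2 - 130 annihilates α. Since d = 130 is squarefree and ≠ 1, it is not a perfect square in Q, so x^2 - 130 has no rational root and is therefore irreducible over Q (a degree-2 polynomial over a field is irreducible iff it has no root). Hence m_α(x) = x^2 - 130.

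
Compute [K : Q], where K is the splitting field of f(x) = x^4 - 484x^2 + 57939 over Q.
[K : Q] = 4

Solving the quadratic in x^2: x^2 = (484 ± √(484^2 - 4·57939))/2 = (484 ± √2500)/2 = (484 ± 50)/2, giving x^2 = 217 or x^2 = 267. So f(x) = (x^2 - 217)(x^2 - 267) and the roots of f are ±√217, ±√267. Hence the splitting field is K = Q(√217, √267). Since 217 and 267 are distinct squarefree integers > 1, their product 57939 is not a perfect square, so √267 ∉ Q(√217). By the tower law [K:Q] = [Q(√217,√267):Q(√217)] · [Q(√217):Q] = 2 · 2 = 4.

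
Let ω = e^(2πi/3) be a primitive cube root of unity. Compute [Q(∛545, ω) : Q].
[Q(∛545, ω) : Q] = 6

[Q(∛545):Q] = 3 (min poly x^3 - 545, irreducible since 545 is not a perfect cube). [Q(ω):Q] = 2 (min poly x^2 + x + 1). Since Q(∛545) ⊂ R and ω ∉ R, we have ω ∉ Q(∛545), so x^2 + x + 1 remains irreducible over Q(∛545) and [Q(∛545, ω) : Q(∛545)] = 2. By the tower law, [Q(∛545, ω) : Q] = 3 · 2 = 6. (In fact Q(∛545, ω) is the splitting field of x^3 - 545 over Q.)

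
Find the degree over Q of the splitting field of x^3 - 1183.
[K : Q] = 6

The roots of x^3 - 1183 are ∛1183, ω∛1183, ω^2∛1183 where ω = e^(2πi/3) is a primitive cube root of unity, so K = Q(∛1183, ω). Now [Q(∛1183):Q] = 3 (since 1183 is not a perfect cube, x^3 - 1183 is irreducible) and [Q(ω):Q] = 2. Both 2 and 3 divide [K:Q], and [K:Q] ≤ 3·2 = 6, so [K:Q] = 6. (Equivalently: Q(∛1183) ⊂ R but ω ∉ R, so [K : Q(∛1183)] = 2.)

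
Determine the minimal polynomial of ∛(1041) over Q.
m_α(x) = x^3 - 1041

α satisfies α^3 = 1041, so x^3 - 1041 annihilates α. By the rational root test, a rational root p/q (in lowest terms) of x^3 - 1041 would satisfy p^3 = 1041 q^3, forcing q = 1 and p^3 = 1041; but 1041 is not a perfect cube, contradiction. A monic cubic over Q with no rational root is irreducible (any nontrivial factorization would include a linear factor). Hence x^3 - 1041 is the minimal polynomial of α, and in particular [Q(α):Q] = 3.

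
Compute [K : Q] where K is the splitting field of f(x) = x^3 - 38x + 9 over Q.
[K : Q] = 6

By the rational root test, any rational root of the monic integer polynomial f(x) = x^3 - 38x + 9 must be an integer dividing the constant term 9, i.e. one of ±{1, 3, 9}. Evaluating: f(1) = -28, f(-1) = 46, f(3) = -78, f(-3) = 96, f(9) = 396, f(-9) = -378; none is 0, so f has no rational root and is therefore irreducible over Q (a cubic with no linear factor over a field is irreducible). For an irreducible cubic, the Galois group is A_3 or S_3 according as the discriminant disc(f) = -4a^3 - 27b^2 = -4·(-38)^3 - 27·(9)^2 = 217301 is or is not a square in Q. Here disc(f) = 217301 is not a perfect square in Q, so the Galois group of f over Q is not contained in A_3 and must be all of S_3. The splitting field has degree |S_3| = 6 over Q, so [K : Q] = 6.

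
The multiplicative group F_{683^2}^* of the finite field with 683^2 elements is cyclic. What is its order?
|F_{683^2}^*| = 466488

F_{683^2} has 683^2 = 466489 elements; its multiplicative group consists of all nonzero elements, so |F_{683^2}^*| = 466489 - 1 = 466488. (It is cyclic since any finite subgroup of the multiplicative group of a field is cyclic.)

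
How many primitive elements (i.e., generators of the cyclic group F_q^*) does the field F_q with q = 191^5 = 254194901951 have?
There are φ(254194901950) = 87516000000 primitive elements

F_q^* is cyclic of order q - 1 = 254194901950. A cyclic group of order m has exactly φ(m) generators. Here m = 254194901950 = 2 · 5^2 · 11 · 19 · 1871 · 13001, so the number of primitive elements is φ(254194901950) = 87516000000.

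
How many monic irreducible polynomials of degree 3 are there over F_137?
There are 857072 monic irreducible polynomials of degree 3 over F_137

Each element of F_{137^3} that lies in no proper subfield is a root of exactly one monic irreducible of degree 3 over F_137, and each such polynomial has 3 distinct roots in F_{137^3}. By Möbius inversion the count is N_137(3) = (1/3) Σ_{d|3} μ(3/d) · 137^d = (1/3)(μ(3)·137^1 + μ(1)·137^3) = 2571216/3 = 857072.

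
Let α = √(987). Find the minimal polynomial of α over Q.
m_α(x) = x^2 - 987

α satisfies α^2 - 987 = 0, so x^2 - 987 annihilates α. Since d = 987 is squarefree and ≠ 1, it is not a perfect square in Q, so x^2 - 987 has no rational root and is therefore irreducible over Q (a degree-2 polynomial over a field is irreducible iff it has no root). Hence m_α(x) = x^2 - 987.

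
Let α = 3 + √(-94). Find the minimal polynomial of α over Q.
m_α(x) = x^2 - 6x + 103

From α - 3 = √(-94), squaring gives (α - 3)^2 = -94, i.e. α^2 - 6α + 9 = -94, so α^2 - 6α + 103 = 0. The discriminant of x^2 - 6x + 103 is (-6)^2 - 4·(103) = 36 - 412 = -376, and 4·(-94) is not a perfect square in Q since -94 is squarefree and ≠ 1. Hence x^2 - 6x + 103 is irreducible over Q and is the minimal polynomial of α.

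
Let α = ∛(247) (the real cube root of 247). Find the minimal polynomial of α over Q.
m_α(x) = x^3 - 247

α satisfies α^3 = 247, so x^3 - 247 annihilates α. By the rational root test, a rational root p/q (in lowest terms) of x^3 - 247 would satisfy p^3 = 247 q^3, forcing q = 1 and p^3 = 247; but 247 is not a perfect cube, contradiction. A monic cubic over Q with no rational root is irreducible (any nontrivial factorization would include a linear factor). Hence x^3 - 247 is the minimal polynomial of α, and in particular [Q(α):Q] = 3.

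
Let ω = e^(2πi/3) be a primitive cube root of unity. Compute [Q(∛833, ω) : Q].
[Q(∛833, ω) : Q] = 6

[Q(∛833):Q] = 3 (min poly x^3 - 833, irreducible since 833 is not a perfect cube). [Q(ω):Q] = 2 (min poly x^2 + x + 1). Since Q(∛833) ⊂ R and ω ∉ R, we have ω ∉ Q(∛833), so x^2 + x + 1 remains irreducible over Q(∛833) and [Q(∛833, ω) : Q(∛833)] = 2. By the tower law, [Q(∛833, ω) : Q] = 3 · 2 = 6. (In fact Q(∛833, ω) is the splitting field of x^3 - 833 over Q.)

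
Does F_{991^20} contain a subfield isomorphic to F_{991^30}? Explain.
No: F_{991^30} is not a subfield of F_{991^20}

F_{p^m} embeds in F_{p^n} iff m | n. Here 30 ∤ 20 (since 20 = 0·30 + 20 with remainder 20 ≠ 0), so F_{991^30} is not a subfield of F_{991^20}. Equivalently: if it were, the tower law would give 30 = [F_{991^30}:F_991] dividing [F_{991^20}:F_991] = 20, contradiction.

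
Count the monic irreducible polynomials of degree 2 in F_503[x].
There are 126253 monic irreducible polynomials of degree 2 over F_503

Each element of F_{503^2} that lies in no proper subfield is a root of exactly one monic irreducible of degree 2 over F_503, and each such polynomial has 2 distinct roots in F_{503^2}. By Möbius inversion the count is N_503(2) = (1/2) Σ_{d|2} μ(2/d) · 503^d = (1/2)(μ(2)·503^1 + μ(1)·503^2) = 252506/2 = 126253.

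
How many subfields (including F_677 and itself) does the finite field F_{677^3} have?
F_{677^3} has 2 subfields

The subfields of F_{p^n} are exactly the fields F_{p^d} for d | n (each is the fixed field of the unique index-d subgroup of Gal(F_{p^n}/F_p) ≅ Z/nZ). The divisors of n = 3 are {1, 3}, giving 2 subfields: F_{677^1}, F_{677^3}.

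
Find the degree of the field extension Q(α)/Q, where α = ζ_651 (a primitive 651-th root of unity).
[Q(α):Q] = 360

The minimal polynomial of ζ_651 over Q is the 651-th cyclotomic polynomial Φ_651(x), which is irreducible over Q and has degree φ(651) = 360. Hence [Q(α):Q] = φ(651) = 360.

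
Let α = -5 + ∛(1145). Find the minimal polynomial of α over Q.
m_α(x) = x^3 + 15x^2 + 75x - 1020

Set β = α + 5 = ∛(1145), so β^3 = 1145. Then (α + 5)^3 - 1145 = 0, i.e. α is a root of g(x) = (x + 5)^3 - 1145 = x^3 + 15x^2 + 75x - 1020. Since g(x) = h(x + 5) where h(x) = x^3 - 1145, and h is irreducible over Q (because 1145 is not a perfect cube, so h has no rational root, and a monic cubic with no rational root is irreducible), g is also irreducible (irreducibility is preserved under the substitution x → x + 5). Hence m_α(x) = x^3 + 15x^2 + 75x - 1020.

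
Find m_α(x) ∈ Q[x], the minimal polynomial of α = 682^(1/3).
m_α(x) = x^3 - 682

α satisfies α^3 = 682, so x^3 - 682 annihilates α. By the rational root test, a rational root p/q (in lowest terms) of x^3 - 682 would satisfy p^3 = 682 q^3, forcing q = 1 and p^3 = 682; but 682 is not a perfect cube, contradiction. A monic cubic over Q with no rational root is irreducible (any nontrivial factorization would include a linear factor). Hence x^3 - 682 is the minimal polynomial of α, and in particular [Q(α):Q] = 3.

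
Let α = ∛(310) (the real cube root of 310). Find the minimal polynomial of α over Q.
m_α(x) = x^3 - 310

α satisfies α^3 = 310, so x^3 - 310 annihilates α. By the rational root test, a rational root p/q (in lowest terms) of x^3 - 310 would satisfy p^3 = 310 q^3, forcing q = 1 and p^3 = 310; but 310 is not a perfect cube, contradiction. A monic cubic over Q with no rational root is irreducible (any nontrivial factorization would include a linear factor). Hence x^3 - 310 is the minimal polynomial of α, and in particular [Q(α):Q] = 3.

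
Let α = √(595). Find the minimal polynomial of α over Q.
m_α(x) = x^2 - 595

α satisfies α^2 - 595 = 0, so x^2 - 595 annihilates α. Since d = 595 is squarefree and ≠ 1, it is not a perfect square in Q, so x^2 - 595 has no rational root and is therefore irreducible over Q (a degree-2 polynomial over a field is irreducible iff it has no root). Hence m_α(x) = x^2 - 595.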